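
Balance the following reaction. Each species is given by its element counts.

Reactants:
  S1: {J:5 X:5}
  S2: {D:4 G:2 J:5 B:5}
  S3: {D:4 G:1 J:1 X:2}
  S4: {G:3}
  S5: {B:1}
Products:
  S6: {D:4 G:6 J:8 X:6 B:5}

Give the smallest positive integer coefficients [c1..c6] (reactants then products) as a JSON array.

Coefficients: [2, 1, 1, 3, 5, 2]

D: 2·0+1·4+1·4+3·0+5·0 = 8 | 2·4 = 8
G: 2·0+1·2+1·1+3·3+5·0 = 12 | 2·6 = 12
J: 2·5+1·5+1·1+3·0+5·0 = 16 | 2·8 = 16
X: 2·5+1·0+1·2+3·0+5·0 = 12 | 2·6 = 12
B: 2·0+1·5+1·0+3·0+5·1 = 10 | 2·5 = 10
gcd(2,1,1,3,5,2) = 1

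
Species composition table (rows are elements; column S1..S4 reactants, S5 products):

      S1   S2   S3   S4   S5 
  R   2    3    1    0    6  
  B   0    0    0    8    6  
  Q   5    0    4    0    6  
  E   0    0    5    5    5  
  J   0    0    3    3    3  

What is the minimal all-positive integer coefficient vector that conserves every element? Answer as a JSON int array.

Coefficients: [4, 5, 1, 3, 4]

R: 4·2+5·3+1·1+3·0 = 24 | 4·6 = 24
B: 4·0+5·0+1·0+3·8 = 24 | 4·6 = 24
Q: 4·5+5·0+1·4+3·0 = 24 | 4·6 = 24
E: 4·0+5·0+1·5+3·5 = 20 | 4·5 = 20
J: 4·0+5·0+1·3+3·3 = 12 | 4·3 = 12
gcd(4,5,1,3,4) = 1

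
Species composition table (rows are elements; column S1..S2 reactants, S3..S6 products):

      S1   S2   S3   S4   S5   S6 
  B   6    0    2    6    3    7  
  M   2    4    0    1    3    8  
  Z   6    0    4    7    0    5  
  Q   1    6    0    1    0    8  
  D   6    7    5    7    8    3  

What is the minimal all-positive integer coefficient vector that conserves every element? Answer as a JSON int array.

Coefficients: [5, 1, 1, 3, 1, 1]

B: 5·6+1·0 = 30 | 1·2+3·6+1·3+1·7 = 30
M: 5·2+1·4 = 14 | 1·0+3·1+1·3+1·8 = 14
Z: 5·6+1·0 = 30 | 1·4+3·7+1·0+1·5 = 30
Q: 5·1+1·6 = 11 | 1·0+3·1+1·0+1·8 = 11
D: 5·6+1·7 = 37 | 1·5+3·7+1·8+1·3 = 37
gcd(5,1,1,3,1,1) = 1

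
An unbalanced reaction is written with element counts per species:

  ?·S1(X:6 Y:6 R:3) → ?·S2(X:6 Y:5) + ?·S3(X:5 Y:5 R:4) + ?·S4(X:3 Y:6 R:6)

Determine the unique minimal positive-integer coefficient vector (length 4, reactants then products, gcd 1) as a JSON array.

Coefficients: [6, 3, 3, 1]

X: 6·6 = 36 | 3·6+3·5+1·3 = 36
Y: 6·6 = 36 | 3·5+3·5+1·6 = 36
R: 6·3 = 18 | 3·0+3·4+1·6 = 18
gcd(6,3,3,1) = 1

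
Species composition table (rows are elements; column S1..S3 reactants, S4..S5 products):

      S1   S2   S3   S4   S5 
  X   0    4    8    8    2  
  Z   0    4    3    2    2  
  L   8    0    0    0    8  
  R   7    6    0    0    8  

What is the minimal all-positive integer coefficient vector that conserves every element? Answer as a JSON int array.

X: 6·0+1·4+6·8 = 52 | 5·8+6·2 = 52
Z: 6·0+1·4+6·3 = 22 | 5·2+6·2 = 22
L: 6·8+1·0+6·0 = 48 | 5·0+6·8 = 48
R: 6·7+1·6+6·0 = 48 | 5·0+6·8 = 48
gcd(6,1,6,5,6) = 1

Coefficients: [6, 1, 6, 5, 6]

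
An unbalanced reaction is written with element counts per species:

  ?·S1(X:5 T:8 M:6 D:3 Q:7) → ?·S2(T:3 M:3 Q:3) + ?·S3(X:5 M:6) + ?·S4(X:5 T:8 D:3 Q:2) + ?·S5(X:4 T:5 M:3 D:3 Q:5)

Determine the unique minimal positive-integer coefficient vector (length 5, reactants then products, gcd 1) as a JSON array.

Coefficients: [6, 5, 1, 1, 5]

X: 6·5 = 30 | 5·0+1·5+1·5+5·4 = 30
T: 6·8 = 48 | 5·3+1·0+1·8+5·5 = 48
M: 6·6 = 36 | 5·3+1·6+1·0+5·3 = 36
D: 6·3 = 18 | 5·0+1·0+1·3+5·3 = 18
Q: 6·7 = 42 | 5·3+1·0+1·2+5·5 = 42
gcd(6,5,1,1,5) = 1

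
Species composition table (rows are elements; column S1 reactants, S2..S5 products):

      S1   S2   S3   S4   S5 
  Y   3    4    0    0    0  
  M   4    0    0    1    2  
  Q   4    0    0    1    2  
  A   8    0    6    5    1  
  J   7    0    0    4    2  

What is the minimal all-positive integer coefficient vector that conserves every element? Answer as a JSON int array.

Coefficients: [4, 3, 1, 4, 6]

Y: 4·3 = 12 | 3·4+1·0+4·0+6·0 = 12
M: 4·4 = 16 | 3·0+1·0+4·1+6·2 = 16
Q: 4·4 = 16 | 3·0+1·0+4·1+6·2 = 16
A: 4·8 = 32 | 3·0+1·6+4·5+6·1 = 32
J: 4·7 = 28 | 3·0+1·0+4·4+6·2 = 28
gcd(4,3,1,4,6) = 1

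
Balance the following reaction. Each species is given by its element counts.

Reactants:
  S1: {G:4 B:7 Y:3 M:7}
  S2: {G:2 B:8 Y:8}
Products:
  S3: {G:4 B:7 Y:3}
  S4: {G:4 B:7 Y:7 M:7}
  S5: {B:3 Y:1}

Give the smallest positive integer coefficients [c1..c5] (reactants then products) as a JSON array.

Coefficients: [5, 4, 2, 5, 6]

G: 5·4+4·2 = 28 | 2·4+5·4+6·0 = 28
B: 5·7+4·8 = 67 | 2·7+5·7+6·3 = 67
Y: 5·3+4·8 = 47 | 2·3+5·7+6·1 = 47
M: 5·7+4·0 = 35 | 2·0+5·7+6·0 = 35
gcd(5,4,2,5,6) = 1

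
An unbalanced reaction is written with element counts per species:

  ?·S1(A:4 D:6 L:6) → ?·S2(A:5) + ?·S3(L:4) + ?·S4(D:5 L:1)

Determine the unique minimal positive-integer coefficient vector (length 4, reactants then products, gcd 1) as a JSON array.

Coefficients: [5, 4, 6, 6]

A: 5·4 = 20 | 4·5+6·0+6·0 = 20
D: 5·6 = 30 | 4·0+6·0+6·5 = 30
L: 5·6 = 30 | 4·0+6·4+6·1 = 30
gcd(5,4,6,6) = 1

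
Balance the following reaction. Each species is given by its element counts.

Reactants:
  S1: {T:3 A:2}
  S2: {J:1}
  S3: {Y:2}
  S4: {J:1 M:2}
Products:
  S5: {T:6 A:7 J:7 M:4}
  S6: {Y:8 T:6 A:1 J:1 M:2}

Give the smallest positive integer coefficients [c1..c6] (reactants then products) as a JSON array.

Y: 4·0+5·0+4·2+3·0 = 8 | 1·0+1·8 = 8
T: 4·3+5·0+4·0+3·0 = 12 | 1·6+1·6 = 12
A: 4·2+5·0+4·0+3·0 = 8 | 1·7+1·1 = 8
J: 4·0+5·1+4·0+3·1 = 8 | 1·7+1·1 = 8
M: 4·0+5·0+4·0+3·2 = 6 | 1·4+1·2 = 6
gcd(4,5,4,3,1,1) = 1

Coefficients: [4, 5, 4, 3, 1, 1]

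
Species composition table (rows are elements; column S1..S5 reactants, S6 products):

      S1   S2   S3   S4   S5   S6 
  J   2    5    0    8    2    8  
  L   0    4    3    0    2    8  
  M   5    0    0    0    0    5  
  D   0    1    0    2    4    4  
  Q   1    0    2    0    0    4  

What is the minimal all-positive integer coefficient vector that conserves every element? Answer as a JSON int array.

J: 4·2+2·5+6·0+1·8+3·2 = 32 | 4·8 = 32
L: 4·0+2·4+6·3+1·0+3·2 = 32 | 4·8 = 32
M: 4·5+2·0+6·0+1·0+3·0 = 20 | 4·5 = 20
D: 4·0+2·1+6·0+1·2+3·4 = 16 | 4·4 = 16
Q: 4·1+2·0+6·2+1·0+3·0 = 16 | 4·4 = 16
gcd(4,2,6,1,3,4) = 1

Coefficients: [4, 2, 6, 1, 3, 4]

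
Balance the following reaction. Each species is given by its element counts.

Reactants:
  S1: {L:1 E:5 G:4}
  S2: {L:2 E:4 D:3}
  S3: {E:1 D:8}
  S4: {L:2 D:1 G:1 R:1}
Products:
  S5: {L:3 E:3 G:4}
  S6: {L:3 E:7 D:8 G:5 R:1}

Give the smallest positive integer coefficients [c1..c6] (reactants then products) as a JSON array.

Coefficients: [6, 1, 4, 5, 1, 5]

L: 6·1+1·2+4·0+5·2 = 18 | 1·3+5·3 = 18
E: 6·5+1·4+4·1+5·0 = 38 | 1·3+5·7 = 38
D: 6·0+1·3+4·8+5·1 = 40 | 1·0+5·8 = 40
G: 6·4+1·0+4·0+5·1 = 29 | 1·4+5·5 = 29
R: 6·0+1·0+4·0+5·1 = 5 | 1·0+5·1 = 5
gcd(6,1,4,5,1,5) = 1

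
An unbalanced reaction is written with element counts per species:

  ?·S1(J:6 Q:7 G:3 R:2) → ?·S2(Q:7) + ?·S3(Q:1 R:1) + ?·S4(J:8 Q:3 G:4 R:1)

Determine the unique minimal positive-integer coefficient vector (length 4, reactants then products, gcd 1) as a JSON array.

J: 4·6 = 24 | 2·0+5·0+3·8 = 24
Q: 4·7 = 28 | 2·7+5·1+3·3 = 28
G: 4·3 = 12 | 2·0+5·0+3·4 = 12
R: 4·2 = 8 | 2·0+5·1+3·1 = 8
gcd(4,2,5,3) = 1

Coefficients: [4, 2, 5, 3]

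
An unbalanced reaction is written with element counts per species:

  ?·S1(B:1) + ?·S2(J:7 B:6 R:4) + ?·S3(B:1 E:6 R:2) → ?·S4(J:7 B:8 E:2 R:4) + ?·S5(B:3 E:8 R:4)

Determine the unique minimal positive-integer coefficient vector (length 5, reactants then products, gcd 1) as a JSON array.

Coefficients: [5, 2, 2, 2, 1]

J: 5·0+2·7+2·0 = 14 | 2·7+1·0 = 14
B: 5·1+2·6+2·1 = 19 | 2·8+1·3 = 19
E: 5·0+2·0+2·6 = 12 | 2·2+1·8 = 12
R: 5·0+2·4+2·2 = 12 | 2·4+1·4 = 12
gcd(5,2,2,2,1) = 1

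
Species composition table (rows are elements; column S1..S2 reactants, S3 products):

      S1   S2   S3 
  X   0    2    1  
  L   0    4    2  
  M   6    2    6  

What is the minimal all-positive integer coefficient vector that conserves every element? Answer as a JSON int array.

Coefficients: [5, 3, 6]

X: 5·0+3·2 = 6 | 6·1 = 6
L: 5·0+3·4 = 12 | 6·2 = 12
M: 5·6+3·2 = 36 | 6·6 = 36
gcd(5,3,6) = 1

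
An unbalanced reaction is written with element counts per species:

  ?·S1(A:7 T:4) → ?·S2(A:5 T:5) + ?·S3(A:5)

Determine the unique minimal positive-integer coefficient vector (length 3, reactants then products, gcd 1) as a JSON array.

A: 5·7 = 35 | 4·5+3·5 = 35
T: 5·4 = 20 | 4·5+3·0 = 20
gcd(5,4,3) = 1

Coefficients: [5, 4, 3]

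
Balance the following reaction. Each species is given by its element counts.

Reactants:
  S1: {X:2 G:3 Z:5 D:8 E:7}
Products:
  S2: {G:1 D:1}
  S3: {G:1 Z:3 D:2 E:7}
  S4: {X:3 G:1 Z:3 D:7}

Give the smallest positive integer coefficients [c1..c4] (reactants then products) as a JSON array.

Coefficients: [3, 4, 3, 2]

X: 3·2 = 6 | 4·0+3·0+2·3 = 6
G: 3·3 = 9 | 4·1+3·1+2·1 = 9
Z: 3·5 = 15 | 4·0+3·3+2·3 = 15
D: 3·8 = 24 | 4·1+3·2+2·7 = 24
E: 3·7 = 21 | 4·0+3·7+2·0 = 21
gcd(3,4,3,2) = 1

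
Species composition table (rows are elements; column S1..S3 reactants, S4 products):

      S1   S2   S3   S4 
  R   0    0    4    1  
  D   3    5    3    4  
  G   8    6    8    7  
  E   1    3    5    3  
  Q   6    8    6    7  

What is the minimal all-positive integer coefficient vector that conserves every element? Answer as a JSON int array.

R: 1·0+2·0+1·4 = 4 | 4·1 = 4
D: 1·3+2·5+1·3 = 16 | 4·4 = 16
G: 1·8+2·6+1·8 = 28 | 4·7 = 28
E: 1·1+2·3+1·5 = 12 | 4·3 = 12
Q: 1·6+2·8+1·6 = 28 | 4·7 = 28
gcd(1,2,1,4) = 1

Coefficients: [1, 2, 1, 4]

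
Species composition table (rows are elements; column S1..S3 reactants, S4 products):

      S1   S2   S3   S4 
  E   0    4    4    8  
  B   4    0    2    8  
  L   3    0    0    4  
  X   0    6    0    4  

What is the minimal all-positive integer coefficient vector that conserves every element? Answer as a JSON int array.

Coefficients: [4, 2, 4, 3]

E: 4·0+2·4+4·4 = 24 | 3·8 = 24
B: 4·4+2·0+4·2 = 24 | 3·8 = 24
L: 4·3+2·0+4·0 = 12 | 3·4 = 12
X: 4·0+2·6+4·0 = 12 | 3·4 = 12
gcd(4,2,4,3) = 1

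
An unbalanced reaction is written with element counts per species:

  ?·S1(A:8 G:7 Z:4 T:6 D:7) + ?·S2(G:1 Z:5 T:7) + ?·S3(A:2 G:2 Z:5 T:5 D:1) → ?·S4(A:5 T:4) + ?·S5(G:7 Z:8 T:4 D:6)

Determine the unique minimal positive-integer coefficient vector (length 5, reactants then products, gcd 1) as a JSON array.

Coefficients: [3, 1, 3, 6, 4]

A: 3·8+1·0+3·2 = 30 | 6·5+4·0 = 30
G: 3·7+1·1+3·2 = 28 | 6·0+4·7 = 28
Z: 3·4+1·5+3·5 = 32 | 6·0+4·8 = 32
T: 3·6+1·7+3·5 = 40 | 6·4+4·4 = 40
D: 3·7+1·0+3·1 = 24 | 6·0+4·6 = 24
gcd(3,1,3,6,4) = 1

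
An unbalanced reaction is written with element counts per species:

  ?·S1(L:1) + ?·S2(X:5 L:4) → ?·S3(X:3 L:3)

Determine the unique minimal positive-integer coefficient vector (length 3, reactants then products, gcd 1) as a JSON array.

Coefficients: [3, 3, 5]

X: 3·0+3·5 = 15 | 5·3 = 15
L: 3·1+3·4 = 15 | 5·3 = 15
gcd(3,3,5) = 1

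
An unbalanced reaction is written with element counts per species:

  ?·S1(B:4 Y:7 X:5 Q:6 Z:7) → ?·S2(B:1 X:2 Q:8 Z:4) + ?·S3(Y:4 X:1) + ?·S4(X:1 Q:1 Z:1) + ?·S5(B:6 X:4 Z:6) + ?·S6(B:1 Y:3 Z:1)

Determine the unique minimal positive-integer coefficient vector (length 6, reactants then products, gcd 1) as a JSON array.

B: 5·4 = 20 | 3·1+5·0+6·0+2·6+5·1 = 20
Y: 5·7 = 35 | 3·0+5·4+6·0+2·0+5·3 = 35
X: 5·5 = 25 | 3·2+5·1+6·1+2·4+5·0 = 25
Q: 5·6 = 30 | 3·8+5·0+6·1+2·0+5·0 = 30
Z: 5·7 = 35 | 3·4+5·0+6·1+2·6+5·1 = 35
gcd(5,3,5,6,2,5) = 1

Coefficients: [5, 3, 5, 6, 2, 5]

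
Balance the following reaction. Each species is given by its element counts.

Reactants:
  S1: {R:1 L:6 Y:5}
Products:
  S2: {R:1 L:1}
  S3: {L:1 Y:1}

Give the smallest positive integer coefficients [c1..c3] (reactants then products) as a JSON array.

R: 1·1 = 1 | 1·1+5·0 = 1
L: 1·6 = 6 | 1·1+5·1 = 6
Y: 1·5 = 5 | 1·0+5·1 = 5
gcd(1,1,5) = 1

Coefficients: [1, 1, 5]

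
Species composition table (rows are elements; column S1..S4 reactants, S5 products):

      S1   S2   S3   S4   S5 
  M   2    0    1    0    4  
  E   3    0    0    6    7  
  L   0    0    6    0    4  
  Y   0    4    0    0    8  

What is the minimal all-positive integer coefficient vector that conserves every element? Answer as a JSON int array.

Coefficients: [5, 6, 2, 1, 3]

M: 5·2+6·0+2·1+1·0 = 12 | 3·4 = 12
E: 5·3+6·0+2·0+1·6 = 21 | 3·7 = 21
L: 5·0+6·0+2·6+1·0 = 12 | 3·4 = 12
Y: 5·0+6·4+2·0+1·0 = 24 | 3·8 = 24
gcd(5,6,2,1,3) = 1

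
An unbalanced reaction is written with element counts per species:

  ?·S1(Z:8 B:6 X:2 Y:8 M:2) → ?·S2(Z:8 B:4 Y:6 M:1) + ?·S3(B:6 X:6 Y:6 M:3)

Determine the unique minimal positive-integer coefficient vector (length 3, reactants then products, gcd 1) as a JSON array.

Z: 3·8 = 24 | 3·8+1·0 = 24
B: 3·6 = 18 | 3·4+1·6 = 18
X: 3·2 = 6 | 3·0+1·6 = 6
Y: 3·8 = 24 | 3·6+1·6 = 24
M: 3·2 = 6 | 3·1+1·3 = 6
gcd(3,3,1) = 1

Coefficients: [3, 3, 1]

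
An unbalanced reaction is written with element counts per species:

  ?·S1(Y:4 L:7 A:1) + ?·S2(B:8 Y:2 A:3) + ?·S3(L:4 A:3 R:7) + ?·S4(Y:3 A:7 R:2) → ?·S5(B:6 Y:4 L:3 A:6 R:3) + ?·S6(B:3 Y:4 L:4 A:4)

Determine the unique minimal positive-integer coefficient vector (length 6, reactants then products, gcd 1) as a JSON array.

Coefficients: [5, 6, 1, 4, 5, 6]

B: 5·0+6·8+1·0+4·0 = 48 | 5·6+6·3 = 48
Y: 5·4+6·2+1·0+4·3 = 44 | 5·4+6·4 = 44
L: 5·7+6·0+1·4+4·0 = 39 | 5·3+6·4 = 39
A: 5·1+6·3+1·3+4·7 = 54 | 5·6+6·4 = 54
R: 5·0+6·0+1·7+4·2 = 15 | 5·3+6·0 = 15
gcd(5,6,1,4,5,6) = 1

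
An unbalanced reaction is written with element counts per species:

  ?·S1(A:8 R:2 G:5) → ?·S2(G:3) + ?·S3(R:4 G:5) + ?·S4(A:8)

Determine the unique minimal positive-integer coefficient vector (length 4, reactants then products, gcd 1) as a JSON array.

A: 6·8 = 48 | 5·0+3·0+6·8 = 48
R: 6·2 = 12 | 5·0+3·4+6·0 = 12
G: 6·5 = 30 | 5·3+3·5+6·0 = 30
gcd(6,5,3,6) = 1

Coefficients: [6, 5, 3, 6]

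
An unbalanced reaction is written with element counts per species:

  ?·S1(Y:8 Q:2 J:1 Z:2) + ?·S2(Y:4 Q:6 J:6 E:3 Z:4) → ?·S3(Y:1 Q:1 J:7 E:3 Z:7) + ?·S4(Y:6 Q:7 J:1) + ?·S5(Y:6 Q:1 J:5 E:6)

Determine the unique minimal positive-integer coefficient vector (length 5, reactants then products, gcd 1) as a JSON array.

Y: 2·8+6·4 = 40 | 4·1+5·6+1·6 = 40
Q: 2·2+6·6 = 40 | 4·1+5·7+1·1 = 40
J: 2·1+6·6 = 38 | 4·7+5·1+1·5 = 38
E: 2·0+6·3 = 18 | 4·3+5·0+1·6 = 18
Z: 2·2+6·4 = 28 | 4·7+5·0+1·0 = 28
gcd(2,6,4,5,1) = 1

Coefficients: [2, 6, 4, 5, 1]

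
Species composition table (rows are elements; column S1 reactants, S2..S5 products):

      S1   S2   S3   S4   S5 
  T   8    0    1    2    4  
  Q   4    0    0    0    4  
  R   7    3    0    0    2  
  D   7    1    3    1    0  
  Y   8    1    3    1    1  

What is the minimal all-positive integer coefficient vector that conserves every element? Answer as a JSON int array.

T: 3·8 = 24 | 5·0+4·1+4·2+3·4 = 24
Q: 3·4 = 12 | 5·0+4·0+4·0+3·4 = 12
R: 3·7 = 21 | 5·3+4·0+4·0+3·2 = 21
D: 3·7 = 21 | 5·1+4·3+4·1+3·0 = 21
Y: 3·8 = 24 | 5·1+4·3+4·1+3·1 = 24
gcd(3,5,4,4,3) = 1

Coefficients: [3, 5, 4, 4, 3]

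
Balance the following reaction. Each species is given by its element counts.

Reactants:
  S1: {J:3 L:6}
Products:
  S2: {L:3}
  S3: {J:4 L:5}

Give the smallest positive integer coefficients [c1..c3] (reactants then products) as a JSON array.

Coefficients: [4, 3, 3]

J: 4·3 = 12 | 3·0+3·4 = 12
L: 4·6 = 24 | 3·3+3·5 = 24
gcd(4,3,3) = 1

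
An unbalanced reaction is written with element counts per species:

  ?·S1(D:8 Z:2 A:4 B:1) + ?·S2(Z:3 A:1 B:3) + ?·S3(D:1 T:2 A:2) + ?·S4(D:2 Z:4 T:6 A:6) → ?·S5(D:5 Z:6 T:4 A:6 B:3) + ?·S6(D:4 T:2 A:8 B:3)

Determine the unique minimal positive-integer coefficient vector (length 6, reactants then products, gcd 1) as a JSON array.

Coefficients: [3, 6, 4, 3, 6, 1]

D: 3·8+6·0+4·1+3·2 = 34 | 6·5+1·4 = 34
Z: 3·2+6·3+4·0+3·4 = 36 | 6·6+1·0 = 36
T: 3·0+6·0+4·2+3·6 = 26 | 6·4+1·2 = 26
A: 3·4+6·1+4·2+3·6 = 44 | 6·6+1·8 = 44
B: 3·1+6·3+4·0+3·0 = 21 | 6·3+1·3 = 21
gcd(3,6,4,3,6,1) = 1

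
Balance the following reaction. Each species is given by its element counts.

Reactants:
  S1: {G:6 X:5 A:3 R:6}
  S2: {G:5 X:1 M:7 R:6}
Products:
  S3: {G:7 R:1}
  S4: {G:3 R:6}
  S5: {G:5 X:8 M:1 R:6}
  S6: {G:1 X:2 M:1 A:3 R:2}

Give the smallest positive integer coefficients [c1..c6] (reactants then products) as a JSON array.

G: 5·6+1·5 = 35 | 2·7+2·3+2·5+5·1 = 35
X: 5·5+1·1 = 26 | 2·0+2·0+2·8+5·2 = 26
M: 5·0+1·7 = 7 | 2·0+2·0+2·1+5·1 = 7
A: 5·3+1·0 = 15 | 2·0+2·0+2·0+5·3 = 15
R: 5·6+1·6 = 36 | 2·1+2·6+2·6+5·2 = 36
gcd(5,1,2,2,2,5) = 1

Coefficients: [5, 1, 2, 2, 2, 5]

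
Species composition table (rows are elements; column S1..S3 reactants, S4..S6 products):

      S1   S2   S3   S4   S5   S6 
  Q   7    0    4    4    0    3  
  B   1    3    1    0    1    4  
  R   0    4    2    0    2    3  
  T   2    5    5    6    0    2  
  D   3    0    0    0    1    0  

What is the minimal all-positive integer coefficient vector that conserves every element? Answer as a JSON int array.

Q: 2·7+3·0+3·4 = 26 | 5·4+6·0+2·3 = 26
B: 2·1+3·3+3·1 = 14 | 5·0+6·1+2·4 = 14
R: 2·0+3·4+3·2 = 18 | 5·0+6·2+2·3 = 18
T: 2·2+3·5+3·5 = 34 | 5·6+6·0+2·2 = 34
D: 2·3+3·0+3·0 = 6 | 5·0+6·1+2·0 = 6
gcd(2,3,3,5,6,2) = 1

Coefficients: [2, 3, 3, 5, 6, 2]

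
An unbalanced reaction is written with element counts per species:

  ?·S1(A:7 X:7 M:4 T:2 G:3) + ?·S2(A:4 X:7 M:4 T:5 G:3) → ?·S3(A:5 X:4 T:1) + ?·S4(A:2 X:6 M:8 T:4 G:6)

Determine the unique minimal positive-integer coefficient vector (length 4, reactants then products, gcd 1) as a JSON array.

Coefficients: [4, 2, 6, 3]

A: 4·7+2·4 = 36 | 6·5+3·2 = 36
X: 4·7+2·7 = 42 | 6·4+3·6 = 42
M: 4·4+2·4 = 24 | 6·0+3·8 = 24
T: 4·2+2·5 = 18 | 6·1+3·4 = 18
G: 4·3+2·3 = 18 | 6·0+3·6 = 18
gcd(4,2,6,3) = 1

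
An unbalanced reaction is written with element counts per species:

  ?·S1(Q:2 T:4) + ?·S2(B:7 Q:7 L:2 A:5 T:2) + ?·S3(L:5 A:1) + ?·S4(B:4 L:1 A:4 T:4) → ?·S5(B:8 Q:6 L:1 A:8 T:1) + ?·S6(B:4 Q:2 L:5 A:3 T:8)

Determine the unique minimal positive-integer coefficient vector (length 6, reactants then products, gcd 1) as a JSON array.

Coefficients: [3, 4, 3, 6, 4, 5]

B: 3·0+4·7+3·0+6·4 = 52 | 4·8+5·4 = 52
Q: 3·2+4·7+3·0+6·0 = 34 | 4·6+5·2 = 34
L: 3·0+4·2+3·5+6·1 = 29 | 4·1+5·5 = 29
A: 3·0+4·5+3·1+6·4 = 47 | 4·8+5·3 = 47
T: 3·4+4·2+3·0+6·4 = 44 | 4·1+5·8 = 44
gcd(3,4,3,6,4,5) = 1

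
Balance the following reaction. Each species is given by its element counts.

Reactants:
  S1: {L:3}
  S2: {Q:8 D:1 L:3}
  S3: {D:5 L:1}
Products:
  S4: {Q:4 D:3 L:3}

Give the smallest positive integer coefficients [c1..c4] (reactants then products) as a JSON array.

Coefficients: [2, 3, 3, 6]

Q: 2·0+3·8+3·0 = 24 | 6·4 = 24
D: 2·0+3·1+3·5 = 18 | 6·3 = 18
L: 2·3+3·3+3·1 = 18 | 6·3 = 18
gcd(2,3,3,6) = 1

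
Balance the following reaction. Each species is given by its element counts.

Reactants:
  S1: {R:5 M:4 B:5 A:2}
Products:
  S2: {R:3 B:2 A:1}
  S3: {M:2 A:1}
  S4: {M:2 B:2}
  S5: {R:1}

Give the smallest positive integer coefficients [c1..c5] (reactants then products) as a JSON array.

Coefficients: [4, 5, 3, 5, 5]

R: 4·5 = 20 | 5·3+3·0+5·0+5·1 = 20
M: 4·4 = 16 | 5·0+3·2+5·2+5·0 = 16
B: 4·5 = 20 | 5·2+3·0+5·2+5·0 = 20
A: 4·2 = 8 | 5·1+3·1+5·0+5·0 = 8
gcd(4,5,3,5,5) = 1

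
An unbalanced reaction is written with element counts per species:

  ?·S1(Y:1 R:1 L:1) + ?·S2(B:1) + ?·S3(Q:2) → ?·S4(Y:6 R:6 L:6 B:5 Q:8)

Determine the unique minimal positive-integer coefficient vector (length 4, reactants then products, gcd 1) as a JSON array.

Y: 6·1+5·0+4·0 = 6 | 1·6 = 6
R: 6·1+5·0+4·0 = 6 | 1·6 = 6
L: 6·1+5·0+4·0 = 6 | 1·6 = 6
B: 6·0+5·1+4·0 = 5 | 1·5 = 5
Q: 6·0+5·0+4·2 = 8 | 1·8 = 8
gcd(6,5,4,1) = 1

Coefficients: [6, 5, 4, 1]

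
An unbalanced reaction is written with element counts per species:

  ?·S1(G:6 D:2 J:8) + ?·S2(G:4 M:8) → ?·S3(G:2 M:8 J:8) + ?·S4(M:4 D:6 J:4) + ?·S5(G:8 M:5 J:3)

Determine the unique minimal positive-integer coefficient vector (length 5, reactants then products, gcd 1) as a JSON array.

G: 3·6+4·4 = 34 | 1·2+1·0+4·8 = 34
M: 3·0+4·8 = 32 | 1·8+1·4+4·5 = 32
D: 3·2+4·0 = 6 | 1·0+1·6+4·0 = 6
J: 3·8+4·0 = 24 | 1·8+1·4+4·3 = 24
gcd(3,4,1,1,4) = 1

Coefficients: [3, 4, 1, 1, 4]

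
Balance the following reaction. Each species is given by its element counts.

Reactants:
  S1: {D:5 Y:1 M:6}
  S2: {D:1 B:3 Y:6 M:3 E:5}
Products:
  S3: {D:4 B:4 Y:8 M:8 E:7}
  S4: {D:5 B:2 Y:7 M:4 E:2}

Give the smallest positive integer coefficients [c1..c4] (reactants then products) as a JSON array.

D: 3·5+6·1 = 21 | 4·4+1·5 = 21
B: 3·0+6·3 = 18 | 4·4+1·2 = 18
Y: 3·1+6·6 = 39 | 4·8+1·7 = 39
M: 3·6+6·3 = 36 | 4·8+1·4 = 36
E: 3·0+6·5 = 30 | 4·7+1·2 = 30
gcd(3,6,4,1) = 1

Coefficients: [3, 6, 4, 1]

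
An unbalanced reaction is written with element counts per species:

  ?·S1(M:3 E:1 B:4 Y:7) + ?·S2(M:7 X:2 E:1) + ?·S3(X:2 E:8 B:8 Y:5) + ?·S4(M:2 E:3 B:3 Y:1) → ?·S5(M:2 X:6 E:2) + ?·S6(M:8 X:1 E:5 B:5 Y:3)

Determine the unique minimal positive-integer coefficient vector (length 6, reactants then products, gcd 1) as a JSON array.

Coefficients: [1, 5, 1, 6, 1, 6]

M: 1·3+5·7+1·0+6·2 = 50 | 1·2+6·8 = 50
X: 1·0+5·2+1·2+6·0 = 12 | 1·6+6·1 = 12
E: 1·1+5·1+1·8+6·3 = 32 | 1·2+6·5 = 32
B: 1·4+5·0+1·8+6·3 = 30 | 1·0+6·5 = 30
Y: 1·7+5·0+1·5+6·1 = 18 | 1·0+6·3 = 18
gcd(1,5,1,6,1,6) = 1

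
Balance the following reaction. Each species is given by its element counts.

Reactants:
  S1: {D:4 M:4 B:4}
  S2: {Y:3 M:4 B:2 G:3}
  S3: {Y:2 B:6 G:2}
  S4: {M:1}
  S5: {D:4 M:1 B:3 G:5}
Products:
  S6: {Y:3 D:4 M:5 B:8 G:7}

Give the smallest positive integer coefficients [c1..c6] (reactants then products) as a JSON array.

Y: 1·0+3·3+3·2+5·0+4·0 = 15 | 5·3 = 15
D: 1·4+3·0+3·0+5·0+4·4 = 20 | 5·4 = 20
M: 1·4+3·4+3·0+5·1+4·1 = 25 | 5·5 = 25
B: 1·4+3·2+3·6+5·0+4·3 = 40 | 5·8 = 40
G: 1·0+3·3+3·2+5·0+4·5 = 35 | 5·7 = 35
gcd(1,3,3,5,4,5) = 1

Coefficients: [1, 3, 3, 5, 4, 5]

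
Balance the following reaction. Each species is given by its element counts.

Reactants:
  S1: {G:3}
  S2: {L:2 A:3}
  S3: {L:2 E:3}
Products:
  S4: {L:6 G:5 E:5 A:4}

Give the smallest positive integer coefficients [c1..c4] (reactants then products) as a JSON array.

Coefficients: [5, 4, 5, 3]

L: 5·0+4·2+5·2 = 18 | 3·6 = 18
G: 5·3+4·0+5·0 = 15 | 3·5 = 15
E: 5·0+4·0+5·3 = 15 | 3·5 = 15
A: 5·0+4·3+5·0 = 12 | 3·4 = 12
gcd(5,4,5,3) = 1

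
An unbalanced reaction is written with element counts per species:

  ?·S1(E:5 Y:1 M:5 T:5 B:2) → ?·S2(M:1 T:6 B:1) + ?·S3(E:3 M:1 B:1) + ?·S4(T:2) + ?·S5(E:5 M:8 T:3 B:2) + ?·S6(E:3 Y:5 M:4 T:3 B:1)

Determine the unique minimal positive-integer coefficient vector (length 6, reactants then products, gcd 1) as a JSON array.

E: 5·5 = 25 | 1·0+4·3+5·0+2·5+1·3 = 25
Y: 5·1 = 5 | 1·0+4·0+5·0+2·0+1·5 = 5
M: 5·5 = 25 | 1·1+4·1+5·0+2·8+1·4 = 25
T: 5·5 = 25 | 1·6+4·0+5·2+2·3+1·3 = 25
B: 5·2 = 10 | 1·1+4·1+5·0+2·2+1·1 = 10
gcd(5,1,4,5,2,1) = 1

Coefficients: [5, 1, 4, 5, 2, 1]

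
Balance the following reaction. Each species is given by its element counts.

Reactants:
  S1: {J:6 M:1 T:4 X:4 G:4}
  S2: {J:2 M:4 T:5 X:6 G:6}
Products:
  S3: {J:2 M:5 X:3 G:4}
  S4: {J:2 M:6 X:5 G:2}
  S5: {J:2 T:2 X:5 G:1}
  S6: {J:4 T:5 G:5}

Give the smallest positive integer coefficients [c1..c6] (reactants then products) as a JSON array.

J: 5·6+3·2 = 36 | 1·2+2·2+5·2+5·4 = 36
M: 5·1+3·4 = 17 | 1·5+2·6+5·0+5·0 = 17
T: 5·4+3·5 = 35 | 1·0+2·0+5·2+5·5 = 35
X: 5·4+3·6 = 38 | 1·3+2·5+5·5+5·0 = 38
G: 5·4+3·6 = 38 | 1·4+2·2+5·1+5·5 = 38
gcd(5,3,1,2,5,5) = 1

Coefficients: [5, 3, 1, 2, 5, 5]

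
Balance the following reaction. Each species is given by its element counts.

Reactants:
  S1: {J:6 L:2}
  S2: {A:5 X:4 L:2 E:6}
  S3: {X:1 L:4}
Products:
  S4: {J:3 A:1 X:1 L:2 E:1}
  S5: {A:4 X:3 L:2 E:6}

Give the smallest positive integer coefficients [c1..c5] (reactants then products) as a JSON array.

Coefficients: [3, 2, 1, 6, 1]

J: 3·6+2·0+1·0 = 18 | 6·3+1·0 = 18
A: 3·0+2·5+1·0 = 10 | 6·1+1·4 = 10
X: 3·0+2·4+1·1 = 9 | 6·1+1·3 = 9
L: 3·2+2·2+1·4 = 14 | 6·2+1·2 = 14
E: 3·0+2·6+1·0 = 12 | 6·1+1·6 = 12
gcd(3,2,1,6,1) = 1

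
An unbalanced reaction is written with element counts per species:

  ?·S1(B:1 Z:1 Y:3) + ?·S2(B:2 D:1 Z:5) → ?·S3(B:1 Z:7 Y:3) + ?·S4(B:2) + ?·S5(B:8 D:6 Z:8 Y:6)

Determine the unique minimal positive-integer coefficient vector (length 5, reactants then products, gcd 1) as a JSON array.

Coefficients: [6, 6, 4, 3, 1]

B: 6·1+6·2 = 18 | 4·1+3·2+1·8 = 18
D: 6·0+6·1 = 6 | 4·0+3·0+1·6 = 6
Z: 6·1+6·5 = 36 | 4·7+3·0+1·8 = 36
Y: 6·3+6·0 = 18 | 4·3+3·0+1·6 = 18
gcd(6,6,4,3,1) = 1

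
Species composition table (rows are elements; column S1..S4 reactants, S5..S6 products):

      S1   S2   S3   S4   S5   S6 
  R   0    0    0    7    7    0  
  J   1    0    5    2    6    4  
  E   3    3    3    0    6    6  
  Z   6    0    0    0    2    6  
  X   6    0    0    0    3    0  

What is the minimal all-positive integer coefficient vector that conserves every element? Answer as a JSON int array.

Coefficients: [3, 6, 5, 6, 6, 1]

R: 3·0+6·0+5·0+6·7 = 42 | 6·7+1·0 = 42
J: 3·1+6·0+5·5+6·2 = 40 | 6·6+1·4 = 40
E: 3·3+6·3+5·3+6·0 = 42 | 6·6+1·6 = 42
Z: 3·6+6·0+5·0+6·0 = 18 | 6·2+1·6 = 18
X: 3·6+6·0+5·0+6·0 = 18 | 6·3+1·0 = 18
gcd(3,6,5,6,6,1) = 1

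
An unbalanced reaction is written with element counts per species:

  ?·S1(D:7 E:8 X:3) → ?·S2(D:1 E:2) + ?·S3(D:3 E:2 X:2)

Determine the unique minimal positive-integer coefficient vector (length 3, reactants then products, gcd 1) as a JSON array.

D: 2·7 = 14 | 5·1+3·3 = 14
E: 2·8 = 16 | 5·2+3·2 = 16
X: 2·3 = 6 | 5·0+3·2 = 6
gcd(2,5,3) = 1

Coefficients: [2, 5, 3]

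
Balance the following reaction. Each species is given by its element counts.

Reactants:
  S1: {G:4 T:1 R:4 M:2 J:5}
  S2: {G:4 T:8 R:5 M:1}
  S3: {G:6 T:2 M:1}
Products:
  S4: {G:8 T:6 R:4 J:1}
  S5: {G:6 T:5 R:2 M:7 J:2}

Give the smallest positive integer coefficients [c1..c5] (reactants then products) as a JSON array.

G: 1·4+2·4+3·6 = 30 | 3·8+1·6 = 30
T: 1·1+2·8+3·2 = 23 | 3·6+1·5 = 23
R: 1·4+2·5+3·0 = 14 | 3·4+1·2 = 14
M: 1·2+2·1+3·1 = 7 | 3·0+1·7 = 7
J: 1·5+2·0+3·0 = 5 | 3·1+1·2 = 5
gcd(1,2,3,3,1) = 1

Coefficients: [1, 2, 3, 3, 1]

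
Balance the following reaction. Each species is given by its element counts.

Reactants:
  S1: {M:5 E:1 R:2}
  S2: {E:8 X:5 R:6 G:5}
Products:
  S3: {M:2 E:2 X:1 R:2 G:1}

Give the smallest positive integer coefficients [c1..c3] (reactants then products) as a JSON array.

Coefficients: [2, 1, 5]

M: 2·5+1·0 = 10 | 5·2 = 10
E: 2·1+1·8 = 10 | 5·2 = 10
X: 2·0+1·5 = 5 | 5·1 = 5
R: 2·2+1·6 = 10 | 5·2 = 10
G: 2·0+1·5 = 5 | 5·1 = 5
gcd(2,1,5) = 1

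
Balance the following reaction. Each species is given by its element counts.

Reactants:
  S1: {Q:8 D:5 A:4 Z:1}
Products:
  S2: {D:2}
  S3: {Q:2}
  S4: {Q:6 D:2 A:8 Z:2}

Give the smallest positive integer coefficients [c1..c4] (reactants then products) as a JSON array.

Coefficients: [2, 4, 5, 1]

Q: 2·8 = 16 | 4·0+5·2+1·6 = 16
D: 2·5 = 10 | 4·2+5·0+1·2 = 10
A: 2·4 = 8 | 4·0+5·0+1·8 = 8
Z: 2·1 = 2 | 4·0+5·0+1·2 = 2
gcd(2,4,5,1) = 1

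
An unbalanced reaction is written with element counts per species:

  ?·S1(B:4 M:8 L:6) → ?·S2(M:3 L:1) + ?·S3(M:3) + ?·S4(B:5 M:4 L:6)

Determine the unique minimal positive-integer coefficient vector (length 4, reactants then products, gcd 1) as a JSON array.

B: 5·4 = 20 | 6·0+2·0+4·5 = 20
M: 5·8 = 40 | 6·3+2·3+4·4 = 40
L: 5·6 = 30 | 6·1+2·0+4·6 = 30
gcd(5,6,2,4) = 1

Coefficients: [5, 6, 2, 4]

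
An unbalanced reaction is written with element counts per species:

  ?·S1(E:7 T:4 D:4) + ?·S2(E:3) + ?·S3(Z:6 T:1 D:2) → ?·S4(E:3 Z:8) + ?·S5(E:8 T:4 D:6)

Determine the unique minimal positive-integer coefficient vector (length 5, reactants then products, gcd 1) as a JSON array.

E: 1·7+6·3+4·0 = 25 | 3·3+2·8 = 25
Z: 1·0+6·0+4·6 = 24 | 3·8+2·0 = 24
T: 1·4+6·0+4·1 = 8 | 3·0+2·4 = 8
D: 1·4+6·0+4·2 = 12 | 3·0+2·6 = 12
gcd(1,6,4,3,2) = 1

Coefficients: [1, 6, 4, 3, 2]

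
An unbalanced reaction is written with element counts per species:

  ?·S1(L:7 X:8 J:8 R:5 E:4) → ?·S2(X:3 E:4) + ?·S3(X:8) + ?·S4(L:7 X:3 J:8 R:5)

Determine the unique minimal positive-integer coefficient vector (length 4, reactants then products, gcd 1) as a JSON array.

L: 4·7 = 28 | 4·0+1·0+4·7 = 28
X: 4·8 = 32 | 4·3+1·8+4·3 = 32
J: 4·8 = 32 | 4·0+1·0+4·8 = 32
R: 4·5 = 20 | 4·0+1·0+4·5 = 20
E: 4·4 = 16 | 4·4+1·0+4·0 = 16
gcd(4,4,1,4) = 1

Coefficients: [4, 4, 1, 4]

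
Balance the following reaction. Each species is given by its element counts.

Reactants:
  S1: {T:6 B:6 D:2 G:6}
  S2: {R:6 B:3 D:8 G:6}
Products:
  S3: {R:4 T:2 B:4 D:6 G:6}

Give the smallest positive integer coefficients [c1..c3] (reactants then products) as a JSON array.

R: 1·0+2·6 = 12 | 3·4 = 12
T: 1·6+2·0 = 6 | 3·2 = 6
B: 1·6+2·3 = 12 | 3·4 = 12
D: 1·2+2·8 = 18 | 3·6 = 18
G: 1·6+2·6 = 18 | 3·6 = 18
gcd(1,2,3) = 1

Coefficients: [1, 2, 3]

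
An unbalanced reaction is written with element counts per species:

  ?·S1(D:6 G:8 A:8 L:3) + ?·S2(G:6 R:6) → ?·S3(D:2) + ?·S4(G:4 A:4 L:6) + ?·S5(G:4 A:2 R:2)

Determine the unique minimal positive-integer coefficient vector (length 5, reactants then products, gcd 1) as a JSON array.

D: 2·6+2·0 = 12 | 6·2+1·0+6·0 = 12
G: 2·8+2·6 = 28 | 6·0+1·4+6·4 = 28
A: 2·8+2·0 = 16 | 6·0+1·4+6·2 = 16
R: 2·0+2·6 = 12 | 6·0+1·0+6·2 = 12
L: 2·3+2·0 = 6 | 6·0+1·6+6·0 = 6
gcd(2,2,6,1,6) = 1

Coefficients: [2, 2, 6, 1, 6]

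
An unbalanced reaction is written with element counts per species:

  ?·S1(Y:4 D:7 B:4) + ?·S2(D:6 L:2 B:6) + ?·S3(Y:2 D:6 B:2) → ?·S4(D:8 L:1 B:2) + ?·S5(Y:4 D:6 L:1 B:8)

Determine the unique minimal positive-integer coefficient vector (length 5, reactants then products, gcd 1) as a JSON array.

Y: 4·4+5·0+2·2 = 20 | 5·0+5·4 = 20
D: 4·7+5·6+2·6 = 70 | 5·8+5·6 = 70
L: 4·0+5·2+2·0 = 10 | 5·1+5·1 = 10
B: 4·4+5·6+2·2 = 50 | 5·2+5·8 = 50
gcd(4,5,2,5,5) = 1

Coefficients: [4, 5, 2, 5, 5]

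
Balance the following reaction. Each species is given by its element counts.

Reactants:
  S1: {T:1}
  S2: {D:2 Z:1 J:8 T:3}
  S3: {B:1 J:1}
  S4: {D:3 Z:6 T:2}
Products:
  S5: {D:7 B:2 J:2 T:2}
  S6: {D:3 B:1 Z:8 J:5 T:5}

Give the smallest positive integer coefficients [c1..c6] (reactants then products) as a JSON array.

Coefficients: [6, 2, 6, 5, 1, 4]

D: 6·0+2·2+6·0+5·3 = 19 | 1·7+4·3 = 19
B: 6·0+2·0+6·1+5·0 = 6 | 1·2+4·1 = 6
Z: 6·0+2·1+6·0+5·6 = 32 | 1·0+4·8 = 32
J: 6·0+2·8+6·1+5·0 = 22 | 1·2+4·5 = 22
T: 6·1+2·3+6·0+5·2 = 22 | 1·2+4·5 = 22
gcd(6,2,6,5,1,4) = 1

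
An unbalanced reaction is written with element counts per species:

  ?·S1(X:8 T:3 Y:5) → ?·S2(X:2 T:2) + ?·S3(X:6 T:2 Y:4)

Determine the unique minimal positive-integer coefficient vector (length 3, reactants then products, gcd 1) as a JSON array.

Coefficients: [4, 1, 5]

X: 4·8 = 32 | 1·2+5·6 = 32
T: 4·3 = 12 | 1·2+5·2 = 12
Y: 4·5 = 20 | 1·0+5·4 = 20
gcd(4,1,5) = 1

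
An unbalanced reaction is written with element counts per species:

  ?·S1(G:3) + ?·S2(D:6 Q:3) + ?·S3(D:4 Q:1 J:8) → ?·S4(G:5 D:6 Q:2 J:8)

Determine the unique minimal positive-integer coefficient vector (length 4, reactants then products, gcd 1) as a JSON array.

Coefficients: [5, 1, 3, 3]

G: 5·3+1·0+3·0 = 15 | 3·5 = 15
D: 5·0+1·6+3·4 = 18 | 3·6 = 18
Q: 5·0+1·3+3·1 = 6 | 3·2 = 6
J: 5·0+1·0+3·8 = 24 | 3·8 = 24
gcd(5,1,3,3) = 1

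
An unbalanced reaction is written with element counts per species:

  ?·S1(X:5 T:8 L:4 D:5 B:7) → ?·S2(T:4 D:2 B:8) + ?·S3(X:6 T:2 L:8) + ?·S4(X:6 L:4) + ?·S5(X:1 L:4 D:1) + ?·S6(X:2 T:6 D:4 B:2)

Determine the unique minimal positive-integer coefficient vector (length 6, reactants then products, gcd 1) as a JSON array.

Coefficients: [6, 4, 1, 2, 2, 5]

X: 6·5 = 30 | 4·0+1·6+2·6+2·1+5·2 = 30
T: 6·8 = 48 | 4·4+1·2+2·0+2·0+5·6 = 48
L: 6·4 = 24 | 4·0+1·8+2·4+2·4+5·0 = 24
D: 6·5 = 30 | 4·2+1·0+2·0+2·1+5·4 = 30
B: 6·7 = 42 | 4·8+1·0+2·0+2·0+5·2 = 42
gcd(6,4,1,2,2,5) = 1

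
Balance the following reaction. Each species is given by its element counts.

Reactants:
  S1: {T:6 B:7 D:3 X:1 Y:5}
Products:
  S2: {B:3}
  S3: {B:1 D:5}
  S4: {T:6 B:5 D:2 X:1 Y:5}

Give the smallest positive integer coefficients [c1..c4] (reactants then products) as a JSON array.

T: 5·6 = 30 | 3·0+1·0+5·6 = 30
B: 5·7 = 35 | 3·3+1·1+5·5 = 35
D: 5·3 = 15 | 3·0+1·5+5·2 = 15
X: 5·1 = 5 | 3·0+1·0+5·1 = 5
Y: 5·5 = 25 | 3·0+1·0+5·5 = 25
gcd(5,3,1,5) = 1

Coefficients: [5, 3, 1, 5]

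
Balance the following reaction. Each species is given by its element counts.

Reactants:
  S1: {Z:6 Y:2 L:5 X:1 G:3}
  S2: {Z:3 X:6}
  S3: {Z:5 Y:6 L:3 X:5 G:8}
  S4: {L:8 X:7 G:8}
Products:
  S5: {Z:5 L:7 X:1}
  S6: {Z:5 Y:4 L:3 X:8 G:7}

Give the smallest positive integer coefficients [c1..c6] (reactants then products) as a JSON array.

Coefficients: [1, 3, 3, 1, 1, 5]

Z: 1·6+3·3+3·5+1·0 = 30 | 1·5+5·5 = 30
Y: 1·2+3·0+3·6+1·0 = 20 | 1·0+5·4 = 20
L: 1·5+3·0+3·3+1·8 = 22 | 1·7+5·3 = 22
X: 1·1+3·6+3·5+1·7 = 41 | 1·1+5·8 = 41
G: 1·3+3·0+3·8+1·8 = 35 | 1·0+5·7 = 35
gcd(1,3,3,1,1,5) = 1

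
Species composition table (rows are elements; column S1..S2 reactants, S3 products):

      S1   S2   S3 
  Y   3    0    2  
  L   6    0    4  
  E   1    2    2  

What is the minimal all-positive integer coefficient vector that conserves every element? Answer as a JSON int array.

Coefficients: [2, 2, 3]

Y: 2·3+2·0 = 6 | 3·2 = 6
L: 2·6+2·0 = 12 | 3·4 = 12
E: 2·1+2·2 = 6 | 3·2 = 6
gcd(2,2,3) = 1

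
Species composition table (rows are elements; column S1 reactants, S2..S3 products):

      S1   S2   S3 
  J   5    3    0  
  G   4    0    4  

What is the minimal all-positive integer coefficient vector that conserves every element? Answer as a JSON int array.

J: 3·5 = 15 | 5·3+3·0 = 15
G: 3·4 = 12 | 5·0+3·4 = 12
gcd(3,5,3) = 1

Coefficients: [3, 5, 3]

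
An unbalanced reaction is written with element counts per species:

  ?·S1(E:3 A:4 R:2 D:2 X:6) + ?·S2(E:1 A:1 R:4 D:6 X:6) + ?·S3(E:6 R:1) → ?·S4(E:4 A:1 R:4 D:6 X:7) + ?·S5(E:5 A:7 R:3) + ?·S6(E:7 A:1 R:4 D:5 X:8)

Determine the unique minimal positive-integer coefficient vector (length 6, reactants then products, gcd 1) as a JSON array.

Coefficients: [2, 3, 3, 2, 1, 2]

E: 2·3+3·1+3·6 = 27 | 2·4+1·5+2·7 = 27
A: 2·4+3·1+3·0 = 11 | 2·1+1·7+2·1 = 11
R: 2·2+3·4+3·1 = 19 | 2·4+1·3+2·4 = 19
D: 2·2+3·6+3·0 = 22 | 2·6+1·0+2·5 = 22
X: 2·6+3·6+3·0 = 30 | 2·7+1·0+2·8 = 30
gcd(2,3,3,2,1,2) = 1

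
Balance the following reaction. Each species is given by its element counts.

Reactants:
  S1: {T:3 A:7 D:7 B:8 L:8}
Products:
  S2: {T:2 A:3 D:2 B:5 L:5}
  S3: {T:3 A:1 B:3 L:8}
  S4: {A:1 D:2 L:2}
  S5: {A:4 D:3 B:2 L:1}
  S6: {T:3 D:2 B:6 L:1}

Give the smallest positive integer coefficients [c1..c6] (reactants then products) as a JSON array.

T: 5·3 = 15 | 3·2+1·3+5·0+5·0+2·3 = 15
A: 5·7 = 35 | 3·3+1·1+5·1+5·4+2·0 = 35
D: 5·7 = 35 | 3·2+1·0+5·2+5·3+2·2 = 35
B: 5·8 = 40 | 3·5+1·3+5·0+5·2+2·6 = 40
L: 5·8 = 40 | 3·5+1·8+5·2+5·1+2·1 = 40
gcd(5,3,1,5,5,2) = 1

Coefficients: [5, 3, 1, 5, 5, 2]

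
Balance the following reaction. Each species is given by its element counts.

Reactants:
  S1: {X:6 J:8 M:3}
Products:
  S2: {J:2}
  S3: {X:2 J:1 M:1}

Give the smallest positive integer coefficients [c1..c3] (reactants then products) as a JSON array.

X: 2·6 = 12 | 5·0+6·2 = 12
J: 2·8 = 16 | 5·2+6·1 = 16
M: 2·3 = 6 | 5·0+6·1 = 6
gcd(2,5,6) = 1

Coefficients: [2, 5, 6]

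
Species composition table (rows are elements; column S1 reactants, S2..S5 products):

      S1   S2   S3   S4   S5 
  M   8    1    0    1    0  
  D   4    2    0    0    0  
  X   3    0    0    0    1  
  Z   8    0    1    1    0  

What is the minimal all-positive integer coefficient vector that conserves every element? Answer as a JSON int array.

M: 1·8 = 8 | 2·1+2·0+6·1+3·0 = 8
D: 1·4 = 4 | 2·2+2·0+6·0+3·0 = 4
X: 1·3 = 3 | 2·0+2·0+6·0+3·1 = 3
Z: 1·8 = 8 | 2·0+2·1+6·1+3·0 = 8
gcd(1,2,2,6,3) = 1

Coefficients: [1, 2, 2, 6, 3]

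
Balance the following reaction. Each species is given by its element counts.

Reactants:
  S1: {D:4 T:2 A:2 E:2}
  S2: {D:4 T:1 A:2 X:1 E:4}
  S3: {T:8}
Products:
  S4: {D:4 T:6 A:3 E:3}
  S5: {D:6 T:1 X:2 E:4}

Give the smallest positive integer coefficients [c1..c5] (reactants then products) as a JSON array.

Coefficients: [5, 4, 3, 6, 2]

D: 5·4+4·4+3·0 = 36 | 6·4+2·6 = 36
T: 5·2+4·1+3·8 = 38 | 6·6+2·1 = 38
A: 5·2+4·2+3·0 = 18 | 6·3+2·0 = 18
X: 5·0+4·1+3·0 = 4 | 6·0+2·2 = 4
E: 5·2+4·4+3·0 = 26 | 6·3+2·4 = 26
gcd(5,4,3,6,2) = 1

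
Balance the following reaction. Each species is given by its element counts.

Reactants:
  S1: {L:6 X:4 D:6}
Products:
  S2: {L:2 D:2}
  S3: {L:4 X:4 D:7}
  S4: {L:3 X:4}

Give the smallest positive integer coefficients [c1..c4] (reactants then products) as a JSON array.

L: 4·6 = 24 | 5·2+2·4+2·3 = 24
X: 4·4 = 16 | 5·0+2·4+2·4 = 16
D: 4·6 = 24 | 5·2+2·7+2·0 = 24
gcd(4,5,2,2) = 1

Coefficients: [4, 5, 2, 2]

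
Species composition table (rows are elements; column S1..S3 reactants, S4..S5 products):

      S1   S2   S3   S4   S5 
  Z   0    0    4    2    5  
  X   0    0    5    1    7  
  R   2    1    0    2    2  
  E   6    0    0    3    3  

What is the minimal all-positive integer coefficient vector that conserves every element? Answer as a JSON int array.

Z: 3·0+6·0+6·4 = 24 | 2·2+4·5 = 24
X: 3·0+6·0+6·5 = 30 | 2·1+4·7 = 30
R: 3·2+6·1+6·0 = 12 | 2·2+4·2 = 12
E: 3·6+6·0+6·0 = 18 | 2·3+4·3 = 18
gcd(3,6,6,2,4) = 1

Coefficients: [3, 6, 6, 2, 4]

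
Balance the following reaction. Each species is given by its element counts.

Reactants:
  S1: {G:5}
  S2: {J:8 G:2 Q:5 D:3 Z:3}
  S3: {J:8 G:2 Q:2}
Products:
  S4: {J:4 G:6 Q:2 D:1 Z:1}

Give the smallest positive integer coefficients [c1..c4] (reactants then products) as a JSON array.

J: 6·0+2·8+1·8 = 24 | 6·4 = 24
G: 6·5+2·2+1·2 = 36 | 6·6 = 36
Q: 6·0+2·5+1·2 = 12 | 6·2 = 12
D: 6·0+2·3+1·0 = 6 | 6·1 = 6
Z: 6·0+2·3+1·0 = 6 | 6·1 = 6
gcd(6,2,1,6) = 1

Coefficients: [6, 2, 1, 6]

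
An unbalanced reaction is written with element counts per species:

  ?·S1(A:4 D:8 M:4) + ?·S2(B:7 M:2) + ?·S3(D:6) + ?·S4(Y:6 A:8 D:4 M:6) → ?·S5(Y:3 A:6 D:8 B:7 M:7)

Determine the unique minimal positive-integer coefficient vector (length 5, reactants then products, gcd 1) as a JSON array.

Coefficients: [3, 6, 2, 3, 6]

Y: 3·0+6·0+2·0+3·6 = 18 | 6·3 = 18
A: 3·4+6·0+2·0+3·8 = 36 | 6·6 = 36
D: 3·8+6·0+2·6+3·4 = 48 | 6·8 = 48
B: 3·0+6·7+2·0+3·0 = 42 | 6·7 = 42
M: 3·4+6·2+2·0+3·6 = 42 | 6·7 = 42
gcd(3,6,2,3,6) = 1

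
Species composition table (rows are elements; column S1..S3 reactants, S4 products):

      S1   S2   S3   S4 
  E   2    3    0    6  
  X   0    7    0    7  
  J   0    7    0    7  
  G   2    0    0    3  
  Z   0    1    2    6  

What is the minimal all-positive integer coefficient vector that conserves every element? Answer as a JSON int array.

Coefficients: [3, 2, 5, 2]

E: 3·2+2·3+5·0 = 12 | 2·6 = 12
X: 3·0+2·7+5·0 = 14 | 2·7 = 14
J: 3·0+2·7+5·0 = 14 | 2·7 = 14
G: 3·2+2·0+5·0 = 6 | 2·3 = 6
Z: 3·0+2·1+5·2 = 12 | 2·6 = 12
gcd(3,2,5,2) = 1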